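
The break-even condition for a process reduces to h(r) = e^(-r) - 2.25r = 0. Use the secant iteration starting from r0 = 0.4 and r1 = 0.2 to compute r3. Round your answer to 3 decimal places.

0.322

h(0.4) = -0.22968, h(0.2) = 0.36873
r2 = 0.20000 − 0.36873·(0.20000 − 0.40000) / (0.36873 − (-0.22968)) = 0.20000 − (-0.07375)/(0.59841) = 0.32324
h(0.32324) = -0.00348
r3 = 0.32324 − (-0.00348)·(0.32324 − 0.20000) / (-0.00348 − 0.36873) = 0.32324 − (-0.00043)/(-0.37221) = 0.32208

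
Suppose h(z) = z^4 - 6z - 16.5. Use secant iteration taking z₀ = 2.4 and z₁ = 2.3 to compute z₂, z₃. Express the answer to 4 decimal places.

h(2.4) = 2.277600, h(2.3) = -2.315900
z₂ = 2.300000 − (-2.315900)·(2.300000 − 2.400000) / (-2.315900 − 2.277600) = 2.300000 − (0.231590)/(-4.593500) = 2.350417
h(2.350417) = -0.082848
z₃ = 2.350417 − (-0.082848)·(2.350417 − 2.300000) / (-0.082848 − (-2.315900)) = 2.350417 − (-0.004177)/(2.233052) = 2.352287

2.3504, 2.3523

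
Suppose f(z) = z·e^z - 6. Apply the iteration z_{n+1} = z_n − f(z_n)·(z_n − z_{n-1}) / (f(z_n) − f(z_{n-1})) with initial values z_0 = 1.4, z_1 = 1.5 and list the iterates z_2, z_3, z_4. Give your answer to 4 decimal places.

f(1.4) = -0.322720, f(1.5) = 0.722534
z_2 = 1.500000 − 0.722534·(1.500000 − 1.400000) / (0.722534 − (-0.322720)) = 1.500000 − (0.072253)/(1.045254) = 1.430875
f(1.430875) = -0.015572
z_3 = 1.430875 − (-0.015572)·(1.430875 − 1.500000) / (-0.015572 − 0.722534) = 1.430875 − (0.001076)/(-0.738105) = 1.432333
f(1.432333) = -0.000730
z_4 = 1.432333 − (-0.000730)·(1.432333 − 1.430875) / (-0.000730 − (-0.015572)) = 1.432333 − (-0.000001)/(0.014842) = 1.432405

1.4309, 1.4323, 1.4324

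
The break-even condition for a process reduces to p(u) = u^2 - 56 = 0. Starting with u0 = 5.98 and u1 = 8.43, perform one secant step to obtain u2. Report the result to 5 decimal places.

7.38455

p(5.98) = -20.2396000, p(8.43) = 15.0649000
u2 = 8.4300000 − 15.0649000·(8.4300000 − 5.9800000) / (15.0649000 − (-20.2396000)) = 8.4300000 − (36.9090050)/(35.3045000) = 7.3845524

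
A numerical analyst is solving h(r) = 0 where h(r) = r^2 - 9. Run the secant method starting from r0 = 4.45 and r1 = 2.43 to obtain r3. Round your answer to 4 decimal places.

h(4.45) = 10.802500, h(2.43) = -3.095100
r2 = 2.430000 − (-3.095100)·(2.430000 − 4.450000) / (-3.095100 − 10.802500) = 2.430000 − (6.252102)/(-13.897600) = 2.879869
h(2.879869) = -0.706353
r3 = 2.879869 − (-0.706353)·(2.879869 − 2.430000) / (-0.706353 − (-3.095100)) = 2.879869 − (-0.317767)/(2.388747) = 3.012896

3.0129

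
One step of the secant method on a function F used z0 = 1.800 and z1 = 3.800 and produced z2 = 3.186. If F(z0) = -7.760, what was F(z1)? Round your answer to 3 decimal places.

3.438

The secant line through (1.800, -7.760) and (3.800, F(z1)) crosses zero at z2 = 3.186.
So (1.800, -7.760), (3.800, F(z1)), (3.186, 0) are collinear:
F(z1) = -7.760 · (3.800 − 3.186) / (1.800 − 3.186) = -7.760 · (0.61400)/(-1.38600) = 3.43769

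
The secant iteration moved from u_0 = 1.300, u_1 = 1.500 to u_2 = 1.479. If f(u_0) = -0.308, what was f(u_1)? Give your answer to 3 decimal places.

0.036

The secant line through (1.300, -0.308) and (1.500, f(u_1)) crosses zero at u_2 = 1.479.
So (1.300, -0.308), (1.500, f(u_1)), (1.479, 0) are collinear:
f(u_1) = -0.308 · (1.500 − 1.479) / (1.300 − 1.479) = -0.308 · (0.02100)/(-0.17900) = 0.03613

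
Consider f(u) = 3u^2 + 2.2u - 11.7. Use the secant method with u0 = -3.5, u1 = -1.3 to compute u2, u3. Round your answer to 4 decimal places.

-2.0779, -2.4962

f(-3.5) = 17.350000, f(-1.3) = -9.490000
u2 = -1.300000 − (-9.490000)·(-1.300000 − (-3.500000)) / (-9.490000 − 17.350000) = -1.300000 − (-20.878000)/(-26.840000) = -2.077869
f(-2.077869) = -3.318695
u3 = -2.077869 − (-3.318695)·(-2.077869 − (-1.300000)) / (-3.318695 − (-9.490000)) = -2.077869 − (2.581509)/(6.171305) = -2.496177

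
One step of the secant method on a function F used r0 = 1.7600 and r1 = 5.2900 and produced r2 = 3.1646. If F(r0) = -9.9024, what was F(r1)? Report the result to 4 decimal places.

The secant line through (1.7600, -9.9024) and (5.2900, F(r1)) crosses zero at r2 = 3.1646.
So (1.7600, -9.9024), (5.2900, F(r1)), (3.1646, 0) are collinear:
F(r1) = -9.9024 · (5.2900 − 3.1646) / (1.7600 − 3.1646) = -9.9024 · (2.125400)/(-1.404600) = 14.984025

14.9840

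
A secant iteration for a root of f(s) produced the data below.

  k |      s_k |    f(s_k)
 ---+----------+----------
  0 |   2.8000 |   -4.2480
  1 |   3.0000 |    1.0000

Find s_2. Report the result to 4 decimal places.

2.9619

s_2 = 3.0000 − 1.0000·(3.0000 − 2.8000) / (1.0000 − (-4.2480))
   = 3.0000 − (0.200000)/(5.248000) = 2.961890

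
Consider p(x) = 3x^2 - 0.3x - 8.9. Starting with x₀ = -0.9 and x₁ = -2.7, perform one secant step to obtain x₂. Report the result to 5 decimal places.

p(-0.9) = -6.2000000, p(-2.7) = 13.7800000
x₂ = -2.7000000 − 13.7800000·(-2.7000000 − (-0.9000000)) / (13.7800000 − (-6.2000000)) = -2.7000000 − (-24.8040000)/(19.9800000) = -1.4585586

-1.45856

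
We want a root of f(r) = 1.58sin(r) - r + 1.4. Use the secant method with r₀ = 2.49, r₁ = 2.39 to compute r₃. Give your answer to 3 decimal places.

2.431

f(2.49) = -0.13180, f(2.39) = 0.08883
r₂ = 2.39000 − 0.08883·(2.39000 − 2.49000) / (0.08883 − (-0.13180)) = 2.39000 − (-0.00888)/(0.22063) = 2.43026
f(2.43026) = 0.00123
r₃ = 2.43026 − 0.00123·(2.43026 − 2.39000) / (0.00123 − 0.08883) = 2.43026 − (0.00005)/(-0.08760) = 2.43083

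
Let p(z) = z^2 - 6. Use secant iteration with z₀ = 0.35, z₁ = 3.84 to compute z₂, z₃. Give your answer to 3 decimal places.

1.753, 2.276

p(0.35) = -5.87750, p(3.84) = 8.74560
z₂ = 3.84000 − 8.74560·(3.84000 − 0.35000) / (8.74560 − (-5.87750)) = 3.84000 − (30.52214)/(14.62310) = 1.75274
p(1.75274) = -2.92789
z₃ = 1.75274 − (-2.92789)·(1.75274 − 3.84000) / (-2.92789 − 8.74560) = 1.75274 − (6.11125)/(-11.67349) = 2.27626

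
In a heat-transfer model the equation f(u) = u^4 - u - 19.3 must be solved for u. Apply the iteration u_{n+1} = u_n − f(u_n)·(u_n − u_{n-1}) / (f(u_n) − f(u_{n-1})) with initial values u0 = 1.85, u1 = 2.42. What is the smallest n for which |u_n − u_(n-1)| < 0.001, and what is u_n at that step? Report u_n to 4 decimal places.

n = 5, u_n = 2.1521

f(1.85) = -9.436494, f(2.42) = 12.577421
u2 = 2.420000 − 12.577421·(0.570000)/(22.013915) = 2.094336;  |Δ| = 0.325664
f(2.094336) = -2.155190
u3 = 2.094336 − (-2.155190)·(-0.325664)/(-14.732611) = 2.141977;  |Δ| = 0.047640
f(2.141977) = -0.391640
u4 = 2.141977 − (-0.391640)·(0.047640)/(1.763550) = 2.152557;  |Δ| = 0.010580
f(2.152557) = 0.016762
u5 = 2.152557 − 0.016762·(0.010580)/(0.408402) = 2.152122;  |Δ| = 0.000434
|u5 − u4| = 0.000434 < 0.001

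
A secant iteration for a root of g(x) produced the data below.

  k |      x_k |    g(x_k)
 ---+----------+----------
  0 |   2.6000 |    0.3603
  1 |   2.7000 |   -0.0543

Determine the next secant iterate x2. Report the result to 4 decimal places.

x2 = 2.7000 − (-0.0543)·(2.7000 − 2.6000) / (-0.0543 − 0.3603)
   = 2.7000 − (-0.005430)/(-0.414600) = 2.686903

2.6869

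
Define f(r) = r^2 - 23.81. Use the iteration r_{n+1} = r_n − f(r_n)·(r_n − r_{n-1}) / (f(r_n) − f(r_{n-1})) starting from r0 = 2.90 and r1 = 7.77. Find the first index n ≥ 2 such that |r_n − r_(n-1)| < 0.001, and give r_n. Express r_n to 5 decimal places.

f(2.90) = -15.4000000, f(7.77) = 36.5629000
r2 = 7.7700000 − 36.5629000·(4.8700000)/(51.9629000) = 4.3432990;  |Δ| = 3.4267010
f(4.3432990) = -4.9457541
r3 = 4.3432990 − (-4.9457541)·(-3.4267010)/(-41.5086541) = 4.7515902;  |Δ| = 0.4082913
f(4.7515902) = -1.2323903
r4 = 4.7515902 − (-1.2323903)·(0.4082913)/(3.7133637) = 4.8870938;  |Δ| = 0.1355036
f(4.8870938) = 0.0736862
r5 = 4.8870938 − 0.0736862·(0.1355036)/(1.3060765) = 4.8794490;  |Δ| = 0.0076448
f(4.8794490) = -0.0009775
r6 = 4.8794490 − (-0.0009775)·(-0.0076448)/(-0.0746636) = 4.8795491;  |Δ| = 0.0001001
|r6 − r5| = 0.0001001 < 0.001

n = 6, r_n = 4.87955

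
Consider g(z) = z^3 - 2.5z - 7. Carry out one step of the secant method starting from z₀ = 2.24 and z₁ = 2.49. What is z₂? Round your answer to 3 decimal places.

g(2.24) = -1.36058, g(2.49) = 2.21325
z₂ = 2.49000 − 2.21325·(2.49000 − 2.24000) / (2.21325 − (-1.36058)) = 2.49000 − (0.55331)/(3.57383) = 2.33518

2.335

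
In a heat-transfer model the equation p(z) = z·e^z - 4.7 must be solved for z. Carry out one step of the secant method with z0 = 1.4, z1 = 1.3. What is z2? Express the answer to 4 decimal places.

p(1.4) = 0.977280, p(1.3) = 0.070086
z2 = 1.300000 − 0.070086·(1.300000 − 1.400000) / (0.070086 − 0.977280) = 1.300000 − (-0.007009)/(-0.907194) = 1.292274

1.2923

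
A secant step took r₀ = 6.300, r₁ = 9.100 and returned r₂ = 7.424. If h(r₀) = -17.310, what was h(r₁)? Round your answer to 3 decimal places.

25.811

The secant line through (6.300, -17.310) and (9.100, h(r₁)) crosses zero at r₂ = 7.424.
So (6.300, -17.310), (9.100, h(r₁)), (7.424, 0) are collinear:
h(r₁) = -17.310 · (9.100 − 7.424) / (6.300 − 7.424) = -17.310 · (1.67600)/(-1.12400) = 25.81100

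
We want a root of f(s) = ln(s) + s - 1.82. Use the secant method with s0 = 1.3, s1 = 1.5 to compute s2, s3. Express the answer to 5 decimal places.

f(1.3) = -0.2576357, f(1.5) = 0.0854651
s2 = 1.5000000 − 0.0854651·(1.5000000 − 1.3000000) / (0.0854651 − (-0.2576357)) = 1.5000000 − (0.0170930)/(0.3431008) = 1.4501808
f(1.4501808) = 0.0018690
s3 = 1.4501808 − 0.0018690·(1.4501808 − 1.5000000) / (0.0018690 − 0.0854651) = 1.4501808 − (-0.0000931)/(-0.0835961) = 1.4490669

1.45018, 1.44907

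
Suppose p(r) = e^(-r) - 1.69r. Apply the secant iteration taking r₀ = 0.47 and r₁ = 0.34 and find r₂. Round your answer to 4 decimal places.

0.3982

p(0.47) = -0.169298, p(0.34) = 0.137170
r₂ = 0.340000 − 0.137170·(0.340000 − 0.470000) / (0.137170 − (-0.169298)) = 0.340000 − (-0.017832)/(0.306468) = 0.398186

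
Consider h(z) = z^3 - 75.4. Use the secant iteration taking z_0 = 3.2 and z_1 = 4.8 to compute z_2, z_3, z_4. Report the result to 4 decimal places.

4.0765, 4.2058, 4.2253

h(3.2) = -42.632000, h(4.8) = 35.192000
z_2 = 4.800000 − 35.192000·(4.800000 − 3.200000) / (35.192000 − (-42.632000)) = 4.800000 − (56.307200)/(77.824000) = 4.076480
h(4.076480) = -7.658309
z_3 = 4.076480 − (-7.658309)·(4.076480 − 4.800000) / (-7.658309 − 35.192000) = 4.076480 − (5.540938)/(-42.850309) = 4.205789
h(4.205789) = -1.005201
z_4 = 4.205789 − (-1.005201)·(4.205789 − 4.076480) / (-1.005201 − (-7.658309)) = 4.205789 − (-0.129982)/(6.653109) = 4.225326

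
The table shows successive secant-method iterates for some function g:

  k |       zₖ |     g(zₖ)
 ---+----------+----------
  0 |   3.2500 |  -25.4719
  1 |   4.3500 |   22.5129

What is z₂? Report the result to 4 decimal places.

3.8339

z₂ = 4.3500 − 22.5129·(4.3500 − 3.2500) / (22.5129 − (-25.4719))
   = 4.3500 − (24.764190)/(47.984800) = 3.833916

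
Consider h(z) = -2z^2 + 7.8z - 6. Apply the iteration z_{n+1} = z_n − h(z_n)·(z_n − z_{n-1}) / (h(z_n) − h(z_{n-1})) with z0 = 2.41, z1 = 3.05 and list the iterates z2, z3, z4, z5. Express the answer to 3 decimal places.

h(2.41) = 1.18180, h(3.05) = -0.81500
z2 = 3.05000 − (-0.81500)·(3.05000 − 2.41000) / (-0.81500 − 1.18180) = 3.05000 − (-0.52160)/(-1.99680) = 2.78878
h(2.78878) = 0.19789
z3 = 2.78878 − 0.19789·(2.78878 − 3.05000) / (0.19789 − (-0.81500)) = 2.78878 − (-0.05169)/(1.01289) = 2.83982
h(2.83982) = 0.02145
z4 = 2.83982 − 0.02145·(2.83982 − 2.78878) / (0.02145 − 0.19789) = 2.83982 − (0.00109)/(-0.17644) = 2.84602
h(2.84602) = -0.00071
z5 = 2.84602 − (-0.00071)·(2.84602 − 2.83982) / (-0.00071 − 0.02145) = 2.84602 − (0.00000)/(-0.02216) = 2.84582

2.789, 2.840, 2.846, 2.846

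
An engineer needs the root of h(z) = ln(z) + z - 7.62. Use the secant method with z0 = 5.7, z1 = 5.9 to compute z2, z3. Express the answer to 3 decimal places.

5.853, 5.853

h(5.7) = -0.17953, h(5.9) = 0.05495
z2 = 5.90000 − 0.05495·(5.90000 − 5.70000) / (0.05495 − (-0.17953)) = 5.90000 − (0.01099)/(0.23449) = 5.85313
h(5.85313) = 0.00011
z3 = 5.85313 − 0.00011·(5.85313 − 5.90000) / (0.00011 − 0.05495) = 5.85313 − (0.00000)/(-0.05485) = 5.85304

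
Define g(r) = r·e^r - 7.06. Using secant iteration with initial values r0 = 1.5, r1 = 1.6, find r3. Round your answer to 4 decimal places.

1.5294

g(1.5) = -0.337466, g(1.6) = 0.864852
r2 = 1.600000 − 0.864852·(1.600000 − 1.500000) / (0.864852 − (-0.337466)) = 1.600000 − (0.086485)/(1.202318) = 1.528068
g(1.528068) = -0.016733
r3 = 1.528068 − (-0.016733)·(1.528068 − 1.600000) / (-0.016733 − 0.864852) = 1.528068 − (0.001204)/(-0.881585) = 1.529433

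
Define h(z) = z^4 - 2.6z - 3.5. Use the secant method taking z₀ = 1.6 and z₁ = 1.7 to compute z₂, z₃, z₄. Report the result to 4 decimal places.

h(1.6) = -1.106400, h(1.7) = 0.432100
z₂ = 1.700000 − 0.432100·(1.700000 − 1.600000) / (0.432100 − (-1.106400)) = 1.700000 − (0.043210)/(1.538500) = 1.671914
h(1.671914) = -0.033291
z₃ = 1.671914 − (-0.033291)·(1.671914 − 1.700000) / (-0.033291 − 0.432100) = 1.671914 − (0.000935)/(-0.465391) = 1.673923
h(1.673923) = -0.000889
z₄ = 1.673923 − (-0.000889)·(1.673923 − 1.671914) / (-0.000889 − (-0.033291)) = 1.673923 − (-0.000002)/(0.032402) = 1.673978

1.6719, 1.6739, 1.6740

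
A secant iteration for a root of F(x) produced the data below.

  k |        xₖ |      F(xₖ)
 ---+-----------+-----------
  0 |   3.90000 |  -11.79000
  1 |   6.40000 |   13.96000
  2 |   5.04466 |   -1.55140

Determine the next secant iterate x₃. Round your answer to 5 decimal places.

5.18022

x₃ = 5.04466 − (-1.55140)·(5.04466 − 6.40000) / (-1.55140 − 13.96000)
   = 5.04466 − (2.1026745)/(-15.5114000) = 5.1802167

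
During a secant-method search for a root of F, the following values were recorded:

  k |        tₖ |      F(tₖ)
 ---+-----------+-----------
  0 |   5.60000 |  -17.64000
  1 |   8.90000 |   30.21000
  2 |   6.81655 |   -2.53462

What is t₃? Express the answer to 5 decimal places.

6.97782

t₃ = 6.81655 − (-2.53462)·(6.81655 − 8.90000) / (-2.53462 − 30.21000)
   = 6.81655 − (5.2807540)/(-32.7446200) = 6.9778209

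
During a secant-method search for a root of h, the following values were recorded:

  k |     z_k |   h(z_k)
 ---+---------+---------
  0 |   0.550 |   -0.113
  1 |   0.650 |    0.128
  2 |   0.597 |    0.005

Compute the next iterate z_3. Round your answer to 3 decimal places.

z_3 = 0.597 − 0.005·(0.597 − 0.650) / (0.005 − 0.128)
   = 0.597 − (-0.00027)/(-0.12300) = 0.59485

0.595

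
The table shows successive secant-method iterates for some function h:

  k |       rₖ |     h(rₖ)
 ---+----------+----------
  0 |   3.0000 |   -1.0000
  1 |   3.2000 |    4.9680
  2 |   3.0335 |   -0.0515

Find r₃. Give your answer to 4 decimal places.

3.0352

r₃ = 3.0335 − (-0.0515)·(3.0335 − 3.2000) / (-0.0515 − 4.9680)
   = 3.0335 − (0.008575)/(-5.019500) = 3.035208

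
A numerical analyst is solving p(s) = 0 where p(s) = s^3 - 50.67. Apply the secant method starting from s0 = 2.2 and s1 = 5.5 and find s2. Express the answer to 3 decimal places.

3.048

p(2.2) = -40.02200, p(5.5) = 115.70500
s2 = 5.50000 − 115.70500·(5.50000 − 2.20000) / (115.70500 − (-40.02200)) = 5.50000 − (381.82650)/(155.72700) = 3.04810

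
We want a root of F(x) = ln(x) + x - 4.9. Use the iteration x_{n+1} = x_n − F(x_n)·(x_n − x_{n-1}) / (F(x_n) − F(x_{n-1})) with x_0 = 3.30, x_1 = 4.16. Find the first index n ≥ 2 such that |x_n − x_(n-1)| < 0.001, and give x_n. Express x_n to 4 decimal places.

n = 4, x_n = 3.6149

F(3.30) = -0.406078, F(4.16) = 0.685515
x_2 = 4.160000 − 0.685515·(0.860000)/(1.091593) = 3.619924;  |Δ| = 0.540076
F(3.619924) = 0.006377
x_3 = 3.619924 − 0.006377·(-0.540076)/(-0.679138) = 3.614853;  |Δ| = 0.005071
F(3.614853) = -0.000096
x_4 = 3.614853 − (-0.000096)·(-0.005071)/(-0.006473) = 3.614928;  |Δ| = 0.000075
|x_4 − x_3| = 0.000075 < 0.001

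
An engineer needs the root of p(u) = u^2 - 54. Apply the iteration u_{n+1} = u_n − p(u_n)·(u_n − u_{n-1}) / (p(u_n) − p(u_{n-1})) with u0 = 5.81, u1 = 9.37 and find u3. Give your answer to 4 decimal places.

7.3234

p(5.81) = -20.243900, p(9.37) = 33.796900
u2 = 9.370000 − 33.796900·(9.370000 − 5.810000) / (33.796900 − (-20.243900)) = 9.370000 − (120.316964)/(54.040800) = 7.143590
p(7.143590) = -2.969118
u3 = 7.143590 − (-2.969118)·(7.143590 − 9.370000) / (-2.969118 − 33.796900) = 7.143590 − (6.610474)/(-36.766018) = 7.323389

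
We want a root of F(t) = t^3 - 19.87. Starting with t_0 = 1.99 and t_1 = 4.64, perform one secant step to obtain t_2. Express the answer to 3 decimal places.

F(1.99) = -11.98940, F(4.64) = 80.02734
t_2 = 4.64000 − 80.02734·(4.64000 − 1.99000) / (80.02734 − (-11.98940)) = 4.64000 − (212.07246)/(92.01674) = 2.33528

2.335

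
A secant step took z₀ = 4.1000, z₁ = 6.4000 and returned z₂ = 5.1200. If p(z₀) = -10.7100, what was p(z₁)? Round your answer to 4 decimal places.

The secant line through (4.1000, -10.7100) and (6.4000, p(z₁)) crosses zero at z₂ = 5.1200.
So (4.1000, -10.7100), (6.4000, p(z₁)), (5.1200, 0) are collinear:
p(z₁) = -10.7100 · (6.4000 − 5.1200) / (4.1000 − 5.1200) = -10.7100 · (1.280000)/(-1.020000) = 13.440000

13.4400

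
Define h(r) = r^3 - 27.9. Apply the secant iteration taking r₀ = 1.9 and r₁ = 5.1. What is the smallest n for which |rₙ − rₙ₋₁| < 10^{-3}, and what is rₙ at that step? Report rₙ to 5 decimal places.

h(1.9) = -21.0410000, h(5.1) = 104.7510000
r₂ = 5.1000000 − 104.7510000·(3.2000000)/(125.7920000) = 2.4352582;  |Δ| = 2.6647418
h(2.4352582) = -13.4577438
r₃ = 2.4352582 − (-13.4577438)·(-2.6647418)/(-118.2087438) = 2.7386318;  |Δ| = 0.3033736
h(2.7386318) = -7.3599762
r₄ = 2.7386318 − (-7.3599762)·(0.3033736)/(6.0977676) = 3.1048023;  |Δ| = 0.3661705
h(3.1048023) = 2.0296644
r₅ = 3.1048023 − 2.0296644·(0.3661705)/(9.3896406) = 3.0256509;  |Δ| = 0.0791514
h(3.0256509) = -0.2014875
r₆ = 3.0256509 − (-0.2014875)·(-0.0791514)/(-2.2311520) = 3.0327988;  |Δ| = 0.0071479
h(3.0327988) = -0.0047161
r₇ = 3.0327988 − (-0.0047161)·(0.0071479)/(0.1967715) = 3.0329701;  |Δ| = 0.0001713
|r₇ − r₆| = 0.0001713 < 10^{-3}

n = 7, rₙ = 3.03297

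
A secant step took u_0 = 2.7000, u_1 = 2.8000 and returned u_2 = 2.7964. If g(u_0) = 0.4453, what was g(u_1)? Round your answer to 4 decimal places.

-0.0166

The secant line through (2.7000, 0.4453) and (2.8000, g(u_1)) crosses zero at u_2 = 2.7964.
So (2.7000, 0.4453), (2.8000, g(u_1)), (2.7964, 0) are collinear:
g(u_1) = 0.4453 · (2.8000 − 2.7964) / (2.7000 − 2.7964) = 0.4453 · (0.003600)/(-0.096400) = -0.016629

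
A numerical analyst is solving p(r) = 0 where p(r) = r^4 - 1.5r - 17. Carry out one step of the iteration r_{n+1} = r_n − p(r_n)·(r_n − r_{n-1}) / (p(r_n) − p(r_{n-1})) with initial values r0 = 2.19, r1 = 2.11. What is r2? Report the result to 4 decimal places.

p(2.19) = 2.717575, p(2.11) = -0.343806
r2 = 2.110000 − (-0.343806)·(2.110000 − 2.190000) / (-0.343806 − 2.717575) = 2.110000 − (0.027504)/(-3.061381) = 2.118984

2.1190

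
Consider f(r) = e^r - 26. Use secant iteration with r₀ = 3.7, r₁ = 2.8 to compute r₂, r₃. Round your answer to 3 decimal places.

3.158, 3.283

f(3.7) = 14.44730, f(2.8) = -9.55535
r₂ = 2.80000 − (-9.55535)·(2.80000 − 3.70000) / (-9.55535 − 14.44730) = 2.80000 − (8.59982)/(-24.00266) = 3.15829
f(3.15829) = -2.46977
r₃ = 3.15829 − (-2.46977)·(3.15829 − 2.80000) / (-2.46977 − (-9.55535)) = 3.15829 − (-0.88488)/(7.08559) = 3.28317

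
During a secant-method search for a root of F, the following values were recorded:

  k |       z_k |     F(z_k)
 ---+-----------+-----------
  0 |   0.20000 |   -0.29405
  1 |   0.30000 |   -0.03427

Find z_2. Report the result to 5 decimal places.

0.31319

z_2 = 0.30000 − (-0.03427)·(0.30000 − 0.20000) / (-0.03427 − (-0.29405))
   = 0.30000 − (-0.0034270)/(0.2597800) = 0.3131919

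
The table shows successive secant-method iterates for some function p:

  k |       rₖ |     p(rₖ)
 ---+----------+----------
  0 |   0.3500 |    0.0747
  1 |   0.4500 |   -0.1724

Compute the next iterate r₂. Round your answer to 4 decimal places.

r₂ = 0.4500 − (-0.1724)·(0.4500 − 0.3500) / (-0.1724 − 0.0747)
   = 0.4500 − (-0.017240)/(-0.247100) = 0.380231

0.3802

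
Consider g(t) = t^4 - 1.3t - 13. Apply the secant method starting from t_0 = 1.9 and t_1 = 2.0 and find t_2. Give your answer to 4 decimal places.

1.9859

g(1.9) = -2.437900, g(2.0) = 0.400000
t_2 = 2.000000 − 0.400000·(2.000000 − 1.900000) / (0.400000 − (-2.437900)) = 2.000000 − (0.040000)/(2.837900) = 1.985905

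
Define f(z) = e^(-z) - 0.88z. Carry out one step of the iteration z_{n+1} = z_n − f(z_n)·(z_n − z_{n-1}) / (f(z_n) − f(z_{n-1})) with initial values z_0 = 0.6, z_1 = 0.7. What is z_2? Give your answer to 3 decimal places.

f(0.6) = 0.02081, f(0.7) = -0.11941
z_2 = 0.70000 − (-0.11941)·(0.70000 − 0.60000) / (-0.11941 − 0.02081) = 0.70000 − (-0.01194)/(-0.14023) = 0.61484

0.615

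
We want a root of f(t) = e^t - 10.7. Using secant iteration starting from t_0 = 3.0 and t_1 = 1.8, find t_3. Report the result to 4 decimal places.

f(3.0) = 9.385537, f(1.8) = -4.650353
t_2 = 1.800000 − (-4.650353)·(1.800000 − 3.000000) / (-4.650353 − 9.385537) = 1.800000 − (5.580423)/(-14.035889) = 2.197582
f(2.197582) = -1.696779
t_3 = 2.197582 − (-1.696779)·(2.197582 − 1.800000) / (-1.696779 − (-4.650353)) = 2.197582 − (-0.674609)/(2.953574) = 2.425987

2.4260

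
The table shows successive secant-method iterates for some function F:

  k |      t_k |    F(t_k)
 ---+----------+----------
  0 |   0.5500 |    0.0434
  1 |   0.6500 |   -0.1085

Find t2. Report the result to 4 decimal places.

t2 = 0.6500 − (-0.1085)·(0.6500 − 0.5500) / (-0.1085 − 0.0434)
   = 0.6500 − (-0.010850)/(-0.151900) = 0.578571

0.5786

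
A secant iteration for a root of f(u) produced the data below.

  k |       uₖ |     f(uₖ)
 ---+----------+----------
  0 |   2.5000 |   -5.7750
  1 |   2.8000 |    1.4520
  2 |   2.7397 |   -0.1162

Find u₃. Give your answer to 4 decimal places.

2.7442

u₃ = 2.7397 − (-0.1162)·(2.7397 − 2.8000) / (-0.1162 − 1.4520)
   = 2.7397 − (0.007007)/(-1.568200) = 2.744168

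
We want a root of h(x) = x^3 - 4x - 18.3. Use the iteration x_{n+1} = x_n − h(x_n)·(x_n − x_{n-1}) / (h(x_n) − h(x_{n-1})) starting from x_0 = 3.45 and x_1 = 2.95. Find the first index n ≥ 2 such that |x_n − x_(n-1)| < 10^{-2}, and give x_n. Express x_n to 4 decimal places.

n = 4, x_n = 3.1361

h(3.45) = 8.963625, h(2.95) = -4.427625
x_2 = 2.950000 − (-4.427625)·(-0.500000)/(-13.391250) = 3.115318;  |Δ| = 0.165318
h(3.115318) = -0.526472
x_3 = 3.115318 − (-0.526472)·(0.165318)/(3.901153) = 3.137628;  |Δ| = 0.022310
h(3.137628) = 0.038524
x_4 = 3.137628 − 0.038524·(0.022310)/(0.564996) = 3.136107;  |Δ| = 0.001521
|x_4 − x_3| = 0.001521 < 10^{-2}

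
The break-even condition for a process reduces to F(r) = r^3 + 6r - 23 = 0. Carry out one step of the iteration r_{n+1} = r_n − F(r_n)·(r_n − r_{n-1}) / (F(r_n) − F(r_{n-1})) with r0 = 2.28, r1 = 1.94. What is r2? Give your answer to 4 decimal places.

2.1494

F(2.28) = 2.532352, F(1.94) = -4.058616
r2 = 1.940000 − (-4.058616)·(1.940000 − 2.280000) / (-4.058616 − 2.532352) = 1.940000 − (1.379929)/(-6.590968) = 2.149367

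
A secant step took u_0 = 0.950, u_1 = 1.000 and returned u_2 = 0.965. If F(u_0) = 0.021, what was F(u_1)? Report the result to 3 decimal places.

The secant line through (0.950, 0.021) and (1.000, F(u_1)) crosses zero at u_2 = 0.965.
So (0.950, 0.021), (1.000, F(u_1)), (0.965, 0) are collinear:
F(u_1) = 0.021 · (1.000 − 0.965) / (0.950 − 0.965) = 0.021 · (0.03500)/(-0.01500) = -0.04900

-0.049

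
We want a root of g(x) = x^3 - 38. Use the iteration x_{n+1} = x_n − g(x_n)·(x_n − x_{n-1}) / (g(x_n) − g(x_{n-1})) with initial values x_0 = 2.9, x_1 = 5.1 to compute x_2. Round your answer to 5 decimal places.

g(2.9) = -13.6110000, g(5.1) = 94.6510000
x_2 = 5.1000000 − 94.6510000·(5.1000000 − 2.9000000) / (94.6510000 − (-13.6110000)) = 5.1000000 − (208.2322000)/(108.2620000) = 3.1765901

3.17659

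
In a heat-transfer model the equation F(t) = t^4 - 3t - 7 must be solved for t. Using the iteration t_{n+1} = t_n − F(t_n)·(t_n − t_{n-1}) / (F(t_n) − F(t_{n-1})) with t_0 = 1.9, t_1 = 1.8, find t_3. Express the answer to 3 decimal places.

1.886

F(1.9) = 0.33210, F(1.8) = -1.90240
t_2 = 1.80000 − (-1.90240)·(1.80000 − 1.90000) / (-1.90240 − 0.33210) = 1.80000 − (0.19024)/(-2.23450) = 1.88514
F(1.88514) = -0.02632
t_3 = 1.88514 − (-0.02632)·(1.88514 − 1.80000) / (-0.02632 − (-1.90240)) = 1.88514 − (-0.00224)/(1.87608) = 1.88633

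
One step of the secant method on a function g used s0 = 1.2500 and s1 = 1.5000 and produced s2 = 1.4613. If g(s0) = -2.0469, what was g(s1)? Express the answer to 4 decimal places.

0.3749

The secant line through (1.2500, -2.0469) and (1.5000, g(s1)) crosses zero at s2 = 1.4613.
So (1.2500, -2.0469), (1.5000, g(s1)), (1.4613, 0) are collinear:
g(s1) = -2.0469 · (1.5000 − 1.4613) / (1.2500 − 1.4613) = -2.0469 · (0.038700)/(-0.211300) = 0.374894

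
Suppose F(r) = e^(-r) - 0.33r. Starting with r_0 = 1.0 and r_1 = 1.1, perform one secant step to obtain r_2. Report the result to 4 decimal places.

1.0557

F(1.0) = 0.037879, F(1.1) = -0.030129
r_2 = 1.100000 − (-0.030129)·(1.100000 − 1.000000) / (-0.030129 − 0.037879) = 1.100000 − (-0.003013)/(-0.068008) = 1.055698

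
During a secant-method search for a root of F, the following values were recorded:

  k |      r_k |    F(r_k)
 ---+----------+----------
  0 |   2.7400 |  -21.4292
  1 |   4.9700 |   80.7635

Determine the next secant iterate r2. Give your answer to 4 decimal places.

r2 = 4.9700 − 80.7635·(4.9700 − 2.7400) / (80.7635 − (-21.4292))
   = 4.9700 − (180.102605)/(102.192700) = 3.207618

3.2076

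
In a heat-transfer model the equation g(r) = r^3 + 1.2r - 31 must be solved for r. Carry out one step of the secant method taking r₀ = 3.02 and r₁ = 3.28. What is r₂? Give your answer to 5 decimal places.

g(3.02) = 0.1676080, g(3.28) = 8.2235520
r₂ = 3.2800000 − 8.2235520·(3.2800000 − 3.0200000) / (8.2235520 − 0.1676080) = 3.2800000 − (2.1381235)/(8.0559440) = 3.0145906

3.01459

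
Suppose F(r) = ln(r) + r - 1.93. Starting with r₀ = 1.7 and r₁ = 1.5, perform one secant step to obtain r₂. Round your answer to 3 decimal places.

F(1.7) = 0.30063, F(1.5) = -0.02453
r₂ = 1.50000 − (-0.02453)·(1.50000 − 1.70000) / (-0.02453 − 0.30063) = 1.50000 − (0.00491)/(-0.32516) = 1.51509

1.515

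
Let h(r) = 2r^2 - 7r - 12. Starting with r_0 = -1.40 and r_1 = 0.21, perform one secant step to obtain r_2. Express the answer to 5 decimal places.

-1.21663

h(-1.40) = 1.7200000, h(0.21) = -13.3818000
r_2 = 0.2100000 − (-13.3818000)·(0.2100000 − (-1.4000000)) / (-13.3818000 − 1.7200000) = 0.2100000 − (-21.5446980)/(-15.1018000) = -1.2166311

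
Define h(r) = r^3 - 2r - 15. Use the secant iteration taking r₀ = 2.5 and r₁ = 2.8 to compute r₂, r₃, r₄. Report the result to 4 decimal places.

2.7292, 2.7354, 2.7356

h(2.5) = -4.375000, h(2.8) = 1.352000
r₂ = 2.800000 − 1.352000·(2.800000 − 2.500000) / (1.352000 − (-4.375000)) = 2.800000 − (0.405600)/(5.727000) = 2.729178
h(2.729178) = -0.130321
r₃ = 2.729178 − (-0.130321)·(2.729178 − 2.800000) / (-0.130321 − 1.352000) = 2.729178 − (0.009230)/(-1.482321) = 2.735404
h(2.735404) = -0.003324
r₄ = 2.735404 − (-0.003324)·(2.735404 − 2.729178) / (-0.003324 − (-0.130321)) = 2.735404 − (-0.000021)/(0.126997) = 2.735567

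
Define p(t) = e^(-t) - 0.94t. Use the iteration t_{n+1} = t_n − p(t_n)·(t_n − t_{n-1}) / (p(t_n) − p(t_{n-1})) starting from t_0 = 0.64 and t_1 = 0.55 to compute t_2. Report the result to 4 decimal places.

0.5902

p(0.64) = -0.074308, p(0.55) = 0.059950
t_2 = 0.550000 − 0.059950·(0.550000 − 0.640000) / (0.059950 − (-0.074308)) = 0.550000 − (-0.005395)/(0.134257) = 0.590188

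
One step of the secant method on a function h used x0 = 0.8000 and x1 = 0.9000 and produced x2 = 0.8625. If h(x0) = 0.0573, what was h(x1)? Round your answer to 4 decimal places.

The secant line through (0.8000, 0.0573) and (0.9000, h(x1)) crosses zero at x2 = 0.8625.
So (0.8000, 0.0573), (0.9000, h(x1)), (0.8625, 0) are collinear:
h(x1) = 0.0573 · (0.9000 − 0.8625) / (0.8000 − 0.8625) = 0.0573 · (0.037500)/(-0.062500) = -0.034380

-0.0344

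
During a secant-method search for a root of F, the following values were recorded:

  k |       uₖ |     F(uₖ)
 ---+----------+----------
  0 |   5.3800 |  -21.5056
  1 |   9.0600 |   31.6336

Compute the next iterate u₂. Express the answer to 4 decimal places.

u₂ = 9.0600 − 31.6336·(9.0600 − 5.3800) / (31.6336 − (-21.5056))
   = 9.0600 − (116.411648)/(53.139200) = 6.869307

6.8693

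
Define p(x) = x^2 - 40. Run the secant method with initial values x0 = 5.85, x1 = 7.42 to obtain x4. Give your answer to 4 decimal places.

p(5.85) = -5.777500, p(7.42) = 15.056400
x2 = 7.420000 − 15.056400·(7.420000 − 5.850000) / (15.056400 − (-5.777500)) = 7.420000 − (23.638548)/(20.833900) = 6.285381
p(6.285381) = -0.493991
x3 = 6.285381 − (-0.493991)·(6.285381 − 7.420000) / (-0.493991 − 15.056400) = 6.285381 − (0.560492)/(-15.550391) = 6.321424
p(6.321424) = -0.039597
x4 = 6.321424 − (-0.039597)·(6.321424 − 6.285381) / (-0.039597 − (-0.493991)) = 6.321424 − (-0.001427)/(0.454395) = 6.324565

6.3246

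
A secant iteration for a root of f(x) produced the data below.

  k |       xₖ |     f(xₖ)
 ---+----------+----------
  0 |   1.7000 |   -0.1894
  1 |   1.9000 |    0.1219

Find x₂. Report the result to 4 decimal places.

x₂ = 1.9000 − 0.1219·(1.9000 − 1.7000) / (0.1219 − (-0.1894))
   = 1.9000 − (0.024380)/(0.311300) = 1.821683

1.8217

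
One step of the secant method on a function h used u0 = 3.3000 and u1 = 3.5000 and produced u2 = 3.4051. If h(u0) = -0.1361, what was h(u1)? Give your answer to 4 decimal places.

The secant line through (3.3000, -0.1361) and (3.5000, h(u1)) crosses zero at u2 = 3.4051.
So (3.3000, -0.1361), (3.5000, h(u1)), (3.4051, 0) are collinear:
h(u1) = -0.1361 · (3.5000 − 3.4051) / (3.3000 − 3.4051) = -0.1361 · (0.094900)/(-0.105100) = 0.122891

0.1229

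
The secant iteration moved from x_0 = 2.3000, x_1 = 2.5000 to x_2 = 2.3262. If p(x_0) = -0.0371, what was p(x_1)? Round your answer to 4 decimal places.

The secant line through (2.3000, -0.0371) and (2.5000, p(x_1)) crosses zero at x_2 = 2.3262.
So (2.3000, -0.0371), (2.5000, p(x_1)), (2.3262, 0) are collinear:
p(x_1) = -0.0371 · (2.5000 − 2.3262) / (2.3000 − 2.3262) = -0.0371 · (0.173800)/(-0.026200) = 0.246106

0.2461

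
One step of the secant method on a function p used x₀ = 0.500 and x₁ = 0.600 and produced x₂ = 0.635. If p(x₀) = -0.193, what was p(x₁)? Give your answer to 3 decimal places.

-0.050

The secant line through (0.500, -0.193) and (0.600, p(x₁)) crosses zero at x₂ = 0.635.
So (0.500, -0.193), (0.600, p(x₁)), (0.635, 0) are collinear:
p(x₁) = -0.193 · (0.600 − 0.635) / (0.500 − 0.635) = -0.193 · (-0.03500)/(-0.13500) = -0.05004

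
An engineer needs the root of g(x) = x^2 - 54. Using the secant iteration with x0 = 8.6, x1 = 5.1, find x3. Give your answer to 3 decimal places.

7.386

g(8.6) = 19.96000, g(5.1) = -27.99000
x2 = 5.10000 − (-27.99000)·(5.10000 − 8.60000) / (-27.99000 − 19.96000) = 5.10000 − (97.96500)/(-47.95000) = 7.14307
g(7.14307) = -2.97661
x3 = 7.14307 − (-2.97661)·(7.14307 − 5.10000) / (-2.97661 − (-27.99000)) = 7.14307 − (-6.08141)/(25.01339) = 7.38619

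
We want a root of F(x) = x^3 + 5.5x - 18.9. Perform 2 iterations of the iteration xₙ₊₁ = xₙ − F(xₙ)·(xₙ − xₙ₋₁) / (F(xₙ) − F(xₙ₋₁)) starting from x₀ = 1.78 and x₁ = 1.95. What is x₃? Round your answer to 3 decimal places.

F(1.78) = -3.47025, F(1.95) = -0.76012
x₂ = 1.95000 − (-0.76012)·(1.95000 − 1.78000) / (-0.76012 − (-3.47025)) = 1.95000 − (-0.12922)/(2.71012) = 1.99768
F(1.99768) = 0.05945
x₃ = 1.99768 − 0.05945·(1.99768 − 1.95000) / (0.05945 − (-0.76012)) = 1.99768 − (0.00283)/(0.81957) = 1.99422

1.994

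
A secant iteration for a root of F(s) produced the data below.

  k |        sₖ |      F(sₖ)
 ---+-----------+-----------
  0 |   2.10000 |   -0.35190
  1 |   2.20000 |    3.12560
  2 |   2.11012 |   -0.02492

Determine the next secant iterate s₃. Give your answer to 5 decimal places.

2.11083

s₃ = 2.11012 − (-0.02492)·(2.11012 − 2.20000) / (-0.02492 − 3.12560)
   = 2.11012 − (0.0022398)/(-3.1505200) = 2.1108309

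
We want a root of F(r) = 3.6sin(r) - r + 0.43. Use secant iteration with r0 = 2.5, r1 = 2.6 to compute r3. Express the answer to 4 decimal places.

2.5216

F(2.5) = 0.084500, F(2.6) = -0.314195
r2 = 2.600000 − (-0.314195)·(2.600000 − 2.500000) / (-0.314195 − 0.084500) = 2.600000 − (-0.031420)/(-0.398695) = 2.521194
F(2.521194) = 0.001700
r3 = 2.521194 − 0.001700·(2.521194 − 2.600000) / (0.001700 − (-0.314195)) = 2.521194 − (-0.000134)/(0.315895) = 2.521618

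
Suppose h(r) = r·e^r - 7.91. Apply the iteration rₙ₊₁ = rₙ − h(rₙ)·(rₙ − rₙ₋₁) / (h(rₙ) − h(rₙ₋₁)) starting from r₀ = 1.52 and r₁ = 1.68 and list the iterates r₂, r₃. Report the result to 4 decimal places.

1.5944, 1.5986

h(1.52) = -0.960218, h(1.68) = 1.104134
r₂ = 1.680000 − 1.104134·(1.680000 − 1.520000) / (1.104134 − (-0.960218)) = 1.680000 − (0.176661)/(2.064352) = 1.594423
h(1.594423) = -0.056694
r₃ = 1.594423 − (-0.056694)·(1.594423 − 1.680000) / (-0.056694 − 1.104134) = 1.594423 − (0.004852)/(-1.160828) = 1.598602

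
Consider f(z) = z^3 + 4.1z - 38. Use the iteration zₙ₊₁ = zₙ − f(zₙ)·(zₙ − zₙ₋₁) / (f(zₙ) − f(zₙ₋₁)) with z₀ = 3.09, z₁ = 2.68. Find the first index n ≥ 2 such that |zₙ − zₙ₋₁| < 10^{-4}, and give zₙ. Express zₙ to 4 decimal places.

n = 5, zₙ = 2.9577

f(3.09) = 4.172629, f(2.68) = -7.763168
z₂ = 2.680000 − (-7.763168)·(-0.410000)/(-11.935797) = 2.946668;  |Δ| = 0.266668
f(2.946668) = -0.333169
z₃ = 2.946668 − (-0.333169)·(0.266668)/(7.429999) = 2.958626;  |Δ| = 0.011958
f(2.958626) = 0.028604
z₄ = 2.958626 − 0.028604·(0.011958)/(0.361772) = 2.957681;  |Δ| = 0.000945
f(2.957681) = -0.000092
z₅ = 2.957681 − (-0.000092)·(-0.000945)/(-0.028696) = 2.957684;  |Δ| = 0.000003
|z₅ − z₄| = 0.000003 < 10^{-4}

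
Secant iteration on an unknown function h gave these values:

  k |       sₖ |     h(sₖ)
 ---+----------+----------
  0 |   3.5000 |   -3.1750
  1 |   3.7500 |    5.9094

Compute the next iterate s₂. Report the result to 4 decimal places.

3.5874

s₂ = 3.7500 − 5.9094·(3.7500 − 3.5000) / (5.9094 − (-3.1750))
   = 3.7500 − (1.477350)/(9.084400) = 3.587375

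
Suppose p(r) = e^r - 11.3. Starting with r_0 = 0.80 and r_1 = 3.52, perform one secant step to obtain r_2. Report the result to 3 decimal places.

1.582

p(0.80) = -9.07446, p(3.52) = 22.48443
r_2 = 3.52000 − 22.48443·(3.52000 − 0.80000) / (22.48443 − (-9.07446)) = 3.52000 − (61.15765)/(31.55889) = 1.58211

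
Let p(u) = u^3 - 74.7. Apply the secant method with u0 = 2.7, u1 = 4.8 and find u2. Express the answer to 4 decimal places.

3.9709

p(2.7) = -55.017000, p(4.8) = 35.892000
u2 = 4.800000 − 35.892000·(4.800000 − 2.700000) / (35.892000 − (-55.017000)) = 4.800000 − (75.373200)/(90.909000) = 3.970894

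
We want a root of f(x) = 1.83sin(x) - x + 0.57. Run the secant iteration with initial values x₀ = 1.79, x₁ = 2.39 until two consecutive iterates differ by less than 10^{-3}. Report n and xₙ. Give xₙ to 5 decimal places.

f(1.79) = 0.5662098, f(2.39) = -0.5704701
x₂ = 2.3900000 − (-0.5704701)·(0.6000000)/(-1.1366799) = 2.0888756;  |Δ| = 0.3011244
f(2.0888756) = 0.0709771
x₃ = 2.0888756 − 0.0709771·(-0.3011244)/(0.6414472) = 2.1221955;  |Δ| = 0.0333199
f(2.1221955) = 0.0065846
x₄ = 2.1221955 − 0.0065846·(0.0333199)/(-0.0643925) = 2.1256027;  |Δ| = 0.0034072
f(2.1256027) = -0.0000981
x₅ = 2.1256027 − (-0.0000981)·(0.0034072)/(-0.0066827) = 2.1255526;  |Δ| = 0.0000500
|x₅ − x₄| = 0.0000500 < 10^{-3}

n = 5, xₙ = 2.12555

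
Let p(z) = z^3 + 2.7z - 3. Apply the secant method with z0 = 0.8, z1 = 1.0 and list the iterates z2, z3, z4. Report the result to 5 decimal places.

0.86381, 0.86817, 0.86849

p(0.8) = -0.3280000, p(1.0) = 0.7000000
z2 = 1.0000000 − 0.7000000·(1.0000000 − 0.8000000) / (0.7000000 − (-0.3280000)) = 1.0000000 − (0.1400000)/(1.0280000) = 0.8638132
p(0.8638132) = -0.0231499
z3 = 0.8638132 − (-0.0231499)·(0.8638132 − 1.0000000) / (-0.0231499 − 0.7000000) = 0.8638132 − (0.0031527)/(-0.7231499) = 0.8681729
p(0.8681729) = -0.0015701
z4 = 0.8681729 − (-0.0015701)·(0.8681729 − 0.8638132) / (-0.0015701 − (-0.0231499)) = 0.8681729 − (-0.0000068)/(0.0215798) = 0.8684901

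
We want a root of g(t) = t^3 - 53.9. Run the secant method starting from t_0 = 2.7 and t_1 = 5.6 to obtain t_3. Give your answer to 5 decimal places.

g(2.7) = -34.2170000, g(5.6) = 121.7160000
t_2 = 5.6000000 − 121.7160000·(5.6000000 − 2.7000000) / (121.7160000 − (-34.2170000)) = 5.6000000 − (352.9764000)/(155.9330000) = 3.3363586
g(3.3363586) = -16.7620304
t_3 = 3.3363586 − (-16.7620304)·(3.3363586 − 5.6000000) / (-16.7620304 − 121.7160000) = 3.3363586 − (37.9432265)/(-138.4780304) = 3.6103603

3.61036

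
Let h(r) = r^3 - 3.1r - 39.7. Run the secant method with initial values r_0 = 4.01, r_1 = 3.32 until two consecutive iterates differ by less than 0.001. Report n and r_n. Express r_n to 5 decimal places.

h(4.01) = 12.3502010, h(3.32) = -13.3976320
r_2 = 3.3200000 − (-13.3976320)·(-0.6900000)/(-25.7478330) = 3.6790347;  |Δ| = 0.3590347
h(3.6790347) = -1.3081819
r_3 = 3.6790347 − (-1.3081819)·(0.3590347)/(12.0894501) = 3.7178853;  |Δ| = 0.0388506
h(3.7178853) = 0.1656632
r_4 = 3.7178853 − 0.1656632·(0.0388506)/(1.4738450) = 3.7135185;  |Δ| = 0.0043669
h(3.7135185) = -0.0016731
r_5 = 3.7135185 − (-0.0016731)·(-0.0043669)/(-0.1673363) = 3.7135621;  |Δ| = 0.0000437
|r_5 − r_4| = 0.0000437 < 0.001

n = 5, r_n = 3.71356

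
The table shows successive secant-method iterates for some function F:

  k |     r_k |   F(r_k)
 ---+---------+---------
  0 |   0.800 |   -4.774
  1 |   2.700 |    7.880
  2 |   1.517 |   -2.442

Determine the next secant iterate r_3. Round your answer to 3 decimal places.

1.797

r_3 = 1.517 − (-2.442)·(1.517 − 2.700) / (-2.442 − 7.880)
   = 1.517 − (2.88889)/(-10.32200) = 1.79688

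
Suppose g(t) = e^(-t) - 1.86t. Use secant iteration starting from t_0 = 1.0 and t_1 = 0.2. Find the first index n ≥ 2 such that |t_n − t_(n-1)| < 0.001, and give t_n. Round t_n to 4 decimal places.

n = 4, t_n = 0.3710

g(1.0) = -1.492121, g(0.2) = 0.446731
t_2 = 0.200000 − 0.446731·(-0.800000)/(1.938851) = 0.384328;  |Δ| = 0.184328
g(0.384328) = -0.033942
t_3 = 0.384328 − (-0.033942)·(0.184328)/(-0.480673) = 0.371312;  |Δ| = 0.013016
g(0.371312) = -0.000811
t_4 = 0.371312 − (-0.000811)·(-0.013016)/(0.033131) = 0.370993;  |Δ| = 0.000319
|t_4 − t_3| = 0.000319 < 0.001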